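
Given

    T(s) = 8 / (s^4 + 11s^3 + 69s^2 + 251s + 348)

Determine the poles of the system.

The poles are the roots of the denominator s^4 + 11s^3 + 69s^2 + 251s + 348 = 0.
Trying s = -3: the polynomial evaluates to 0, so (s + 3) is a factor.
Dividing out leaves s^3 + 8s^2 + 45s + 116 = 0.
This factors further as (s^2 + 4s + 29)(s + 4) = 0.

s = -2 + 5j, -2 - 5j, -3, -4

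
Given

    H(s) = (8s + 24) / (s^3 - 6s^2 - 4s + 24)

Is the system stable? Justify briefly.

unstable

The denominator s^3 - 6s^2 - 4s + 24 factors as (s + 2)(s - 6)(s - 2), giving poles at s = -2, 6, 2.
Since the pole(s) at s = 6, 2 lie in the right half-plane, the system is unstable.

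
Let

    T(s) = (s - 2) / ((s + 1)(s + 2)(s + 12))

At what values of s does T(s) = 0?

s = 2

Set the numerator to zero: s - 2 = 0.
So s = 2.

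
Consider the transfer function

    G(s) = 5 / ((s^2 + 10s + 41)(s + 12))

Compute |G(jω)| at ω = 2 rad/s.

|G(j2)| ≈ 0.009772

Substitute s = j2: numerator = 5, denominator = 404 + j314.
|G(j2)| = |5| / |404 + j314| = 5 / 511.68 ≈ 0.009772.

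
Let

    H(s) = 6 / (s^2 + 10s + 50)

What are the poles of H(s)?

s = -5 + 5j, -5 - 5j

The poles are the roots of the denominator s^2 + 10s + 50 = 0.
Using the quadratic formula: s = (-10 ± √(-100))/2 = -5 ± 5j.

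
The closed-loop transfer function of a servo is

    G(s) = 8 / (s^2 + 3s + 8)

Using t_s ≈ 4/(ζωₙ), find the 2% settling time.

t_s ≈ 2.667 s

Comparing s^2 + 3s + 8 to s^2 + 2ζωₙs + ωₙ²: ωₙ = √8 ≈ 2.828 rad/s and ζ = 3/(2·√8) ≈ 0.5303.
ζωₙ = 3/2 = 1.5, so t_s ≈ 4/(ζωₙ) = 4/1.5 ≈ 2.667 s.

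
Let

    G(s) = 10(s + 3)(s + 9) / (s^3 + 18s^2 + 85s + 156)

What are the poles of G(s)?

The poles are the roots of the denominator s^3 + 18s^2 + 85s + 156 = 0.
Trying s = -12: the polynomial evaluates to 0, so (s + 12) is a factor.
Dividing out leaves s^2 + 6s + 13 = 0.
The quadratic formula then gives s = -3 ± 2j.

s = -12, -3 ± 2j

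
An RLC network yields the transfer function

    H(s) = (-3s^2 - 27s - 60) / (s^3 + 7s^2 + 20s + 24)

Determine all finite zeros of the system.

s = -5, -4

Set the numerator to zero: -3s^2 - 27s - 60 = 0, i.e. -3·(s^2 + 9s + 20) = 0.
Factoring: (s + 5)(s + 4) = 0.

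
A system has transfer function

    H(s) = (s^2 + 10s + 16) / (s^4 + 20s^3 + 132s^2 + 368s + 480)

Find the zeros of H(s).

Set the numerator to zero: s^2 + 10s + 16 = 0.
Factoring: (s + 2)(s + 8) = 0.

s = -2, -8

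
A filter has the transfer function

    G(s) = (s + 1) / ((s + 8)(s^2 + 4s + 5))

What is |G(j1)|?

|G(j1)| ≈ 0.03101

Substitute s = j1: numerator = 1 + j1, denominator = 28 + j36.
|G(j1)| = |1 + j1| / |28 + j36| = 1.4142 / 45.607 ≈ 0.03101.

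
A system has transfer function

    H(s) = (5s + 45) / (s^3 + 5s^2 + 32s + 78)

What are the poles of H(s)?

The poles are the roots of the denominator s^3 + 5s^2 + 32s + 78 = 0.
Trying s = -3: the polynomial evaluates to 0, so (s + 3) is a factor.
Dividing out leaves s^2 + 2s + 26 = 0.
The quadratic formula then gives s = -1 ± 5j.

s = -3, -1 ± 5j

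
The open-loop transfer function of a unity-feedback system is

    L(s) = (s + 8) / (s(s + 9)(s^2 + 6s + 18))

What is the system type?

The denominator has 1 factor of s at the origin (free integrator), so this is a Type 1 system.

Type 1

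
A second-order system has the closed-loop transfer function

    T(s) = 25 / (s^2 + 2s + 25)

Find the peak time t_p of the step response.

Comparing s^2 + 2s + 25 to s^2 + 2ζωₙs + ωₙ²: ωₙ = 5 rad/s and ζ = 2/(2·5) = 0.2.
ζωₙ = 2/2 = 1, so ω_d = ωₙ√(1−ζ²) = √(ωₙ² − (ζωₙ)²) = √(25 − 1²) = √24 ≈ 4.899 rad/s.
t_p = π/ω_d = π/4.899 ≈ 0.6413 s.

t_p ≈ 0.6413 s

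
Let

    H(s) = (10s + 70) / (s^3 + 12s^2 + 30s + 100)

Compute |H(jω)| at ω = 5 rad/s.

Substitute s = j5: numerator = 70 + j50, denominator = -200 + j25.
|H(j5)| = |70 + j50| / |-200 + j25| = 86.023 / 201.56 ≈ 0.4268.

|H(j5)| ≈ 0.4268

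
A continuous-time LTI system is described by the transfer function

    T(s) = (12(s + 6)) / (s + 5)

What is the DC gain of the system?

At s = 0 each factor (s + a) contributes a and each (s^2 + bs + c) contributes c.
T(0) = 12·(6) / ((5)) = 72/5 = 72/5.

T(0) = 72/5 ≈ 14.40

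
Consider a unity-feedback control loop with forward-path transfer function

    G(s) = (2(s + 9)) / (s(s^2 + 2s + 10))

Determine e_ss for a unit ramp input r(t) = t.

G(s) has one pole at the origin.
This is a Type 1 system. Kv = lim_{s→0} s·G(s) = 18/10 = 9/5.
e_ss = 1/Kv = 1/(9/5) = 5/9 ≈ 0.5556.

e_ss = 0.5556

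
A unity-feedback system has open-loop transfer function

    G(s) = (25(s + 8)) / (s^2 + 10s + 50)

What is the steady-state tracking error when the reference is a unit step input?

e_ss = 0.2000

G(s) has no poles at the origin.
This is a Type 0 system. Kp = lim_{s→0} G(s) = 200/50 = 4.
e_ss = 1/(1 + Kp) = 1/(1 + 4) = 1/5 ≈ 0.2000.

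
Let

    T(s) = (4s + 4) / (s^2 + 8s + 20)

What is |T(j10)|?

|T(j10)| ≈ 0.3553

Substitute s = j10: numerator = 4 + j40, denominator = -80 + j80.
|T(j10)| = |4 + j40| / |-80 + j80| = 40.200 / 113.14 ≈ 0.3553.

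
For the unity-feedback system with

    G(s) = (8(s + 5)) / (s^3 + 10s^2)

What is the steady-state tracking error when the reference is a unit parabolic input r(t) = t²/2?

G(s) has 2 poles at the origin.
This is a Type 2 system. Ka = lim_{s→0} s^2·G(s) = 40/10 = 4.
e_ss = 1/Ka = 1/(4) = 1/4 ≈ 0.2500.

e_ss = 0.2500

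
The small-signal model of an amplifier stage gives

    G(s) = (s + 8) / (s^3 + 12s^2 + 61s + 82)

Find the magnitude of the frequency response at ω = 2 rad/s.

|G(j2)| ≈ 0.06932

Substitute s = j2: numerator = 8 + j2, denominator = 34 + j114.
|G(j2)| = |8 + j2| / |34 + j114| = 8.2462 / 118.96 ≈ 0.06932.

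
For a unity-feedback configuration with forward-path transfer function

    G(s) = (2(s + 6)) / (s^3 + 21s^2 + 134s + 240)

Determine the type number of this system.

Type 0

The denominator has no factor of s at the origin — no free integrator — so this is a Type 0 system.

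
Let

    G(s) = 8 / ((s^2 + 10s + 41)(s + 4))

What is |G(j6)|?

|G(j6)| ≈ 0.01843

Substitute s = j6: numerator = 8, denominator = -340 + j270.
|G(j6)| = |8| / |-340 + j270| = 8 / 434.17 ≈ 0.01843.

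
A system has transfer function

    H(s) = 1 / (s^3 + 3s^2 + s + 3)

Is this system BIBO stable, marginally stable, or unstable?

The denominator s^3 + 3s^2 + s + 3 factors as (s^2 + 1)(s + 3), giving poles at s = j, -j, -3.
Since the simple pole(s) at s = ±j lie on the jω-axis with none in the right half-plane, the system is marginally stable.

marginally stable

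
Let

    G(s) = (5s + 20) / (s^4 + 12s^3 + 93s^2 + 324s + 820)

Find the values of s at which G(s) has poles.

s = -2 + 4j, -2 - 4j, -4 + 5j, -4 - 5j

The poles are the roots of the denominator s^4 + 12s^3 + 93s^2 + 324s + 820 = 0.
No real roots exist; factor into two real quadratics: (s^2 + 4s + 20)(s^2 + 8s + 41) = 0.
Each quadratic gives a conjugate pair via the quadratic formula.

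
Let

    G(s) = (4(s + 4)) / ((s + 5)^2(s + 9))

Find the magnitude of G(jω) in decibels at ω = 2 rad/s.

Substitute s = j2: numerator = 16 + j8, denominator = 149 + j222.
|G(j2)| = |16 + j8| / |149 + j222| = 17.889 / 267.37 ≈ 0.06691.
In decibels: 20·log₁₀(0.06691) ≈ -23.5 dB.

|G(j2)|_dB ≈ -23.5 dB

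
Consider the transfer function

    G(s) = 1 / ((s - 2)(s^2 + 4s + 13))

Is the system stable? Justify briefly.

unstable

The poles can be read from the denominator factors: s = 2, -2 ± 3j.
Since the pole(s) at s = 2 lie in the right half-plane, the system is unstable.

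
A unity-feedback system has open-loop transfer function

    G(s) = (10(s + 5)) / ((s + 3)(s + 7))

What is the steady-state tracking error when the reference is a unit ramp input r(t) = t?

G(s) has no poles at the origin.
This is a Type 0 system; Kv = lim_{s→0} s·G(s) = 0, so the steady-state error for a ramp input is infinite.

e_ss = ∞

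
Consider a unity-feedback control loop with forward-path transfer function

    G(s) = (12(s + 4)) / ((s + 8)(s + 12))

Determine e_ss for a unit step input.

e_ss = 0.6667

G(s) has no poles at the origin.
This is a Type 0 system. Kp = lim_{s→0} G(s) = 48/96 = 1/2.
e_ss = 1/(1 + Kp) = 1/(1 + 1/2) = 2/3 ≈ 0.6667.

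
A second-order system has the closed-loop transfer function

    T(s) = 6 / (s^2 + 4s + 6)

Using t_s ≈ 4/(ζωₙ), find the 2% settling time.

Comparing s^2 + 4s + 6 to s^2 + 2ζωₙs + ωₙ²: ωₙ = √6 ≈ 2.449 rad/s and ζ = 4/(2·√6) ≈ 0.8165.
ζωₙ = 4/2 = 2, so t_s ≈ 4/(ζωₙ) = 4/2 = 2 s.

t_s ≈ 2 s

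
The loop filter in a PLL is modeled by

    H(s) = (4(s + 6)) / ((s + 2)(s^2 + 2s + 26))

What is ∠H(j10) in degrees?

∠H(j10) ≈ 175.5°

At s = j10: numerator = 24 + j40, denominator = -348 - j700.
∠H = ∠num − ∠den = 59.036° − (-116.43°) = 175.5°.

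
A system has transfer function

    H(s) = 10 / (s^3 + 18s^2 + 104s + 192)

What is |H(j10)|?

|H(j10)| ≈ 0.006217

Substitute s = j10: numerator = 10, denominator = -1608 + j40.
|H(j10)| = |10| / |-1608 + j40| = 10 / 1608.5 ≈ 0.006217.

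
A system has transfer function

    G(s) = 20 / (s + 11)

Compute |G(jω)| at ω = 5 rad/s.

|G(j5)| ≈ 1.655

Substitute s = j5: numerator = 20, denominator = 11 + j5.
|G(j5)| = |20| / |11 + j5| = 20 / 12.083 ≈ 1.655.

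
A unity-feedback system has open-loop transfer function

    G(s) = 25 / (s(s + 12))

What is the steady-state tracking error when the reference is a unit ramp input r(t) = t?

e_ss = 0.4800

G(s) has one pole at the origin.
This is a Type 1 system. Kv = lim_{s→0} s·G(s) = 25/12.
e_ss = 1/Kv = 1/(25/12) = 12/25 ≈ 0.4800.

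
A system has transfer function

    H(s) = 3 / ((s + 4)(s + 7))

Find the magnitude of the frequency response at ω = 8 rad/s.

Substitute s = j8: numerator = 3, denominator = -36 + j88.
|H(j8)| = |3| / |-36 + j88| = 3 / 95.079 ≈ 0.03155.

|H(j8)| ≈ 0.03155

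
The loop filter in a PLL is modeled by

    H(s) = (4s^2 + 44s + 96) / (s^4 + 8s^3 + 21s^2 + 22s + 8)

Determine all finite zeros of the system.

s = -8, -3

Set the numerator to zero: 4s^2 + 44s + 96 = 0, i.e. 4·(s^2 + 11s + 24) = 0.
Factoring: (s + 8)(s + 3) = 0.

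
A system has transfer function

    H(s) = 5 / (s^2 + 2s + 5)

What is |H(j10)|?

|H(j10)| ≈ 0.05150

Substitute s = j10: numerator = 5, denominator = -95 + j20.
|H(j10)| = |5| / |-95 + j20| = 5 / 97.082 ≈ 0.05150.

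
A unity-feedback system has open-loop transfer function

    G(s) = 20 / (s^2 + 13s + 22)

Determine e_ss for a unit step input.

e_ss = 0.5238

G(s) has no poles at the origin.
This is a Type 0 system. Kp = lim_{s→0} G(s) = 20/22 = 10/11.
e_ss = 1/(1 + Kp) = 1/(1 + 10/11) = 11/21 ≈ 0.5238.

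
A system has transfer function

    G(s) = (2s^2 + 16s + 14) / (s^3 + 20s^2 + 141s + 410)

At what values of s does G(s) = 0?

s = -1, -7

Set the numerator to zero: 2s^2 + 16s + 14 = 0, i.e. 2·(s^2 + 8s + 7) = 0.
Factoring: (s + 1)(s + 7) = 0.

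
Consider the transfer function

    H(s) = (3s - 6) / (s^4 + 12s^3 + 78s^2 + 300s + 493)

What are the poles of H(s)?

s = -4 ± j, -2 ± 5j

The poles are the roots of the denominator s^4 + 12s^3 + 78s^2 + 300s + 493 = 0.
No real roots exist; factor into two real quadratics: (s^2 + 8s + 17)(s^2 + 4s + 29) = 0.
Each quadratic gives a conjugate pair via the quadratic formula.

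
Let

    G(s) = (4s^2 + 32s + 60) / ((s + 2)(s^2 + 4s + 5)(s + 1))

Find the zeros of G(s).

Set the numerator to zero: 4s^2 + 32s + 60 = 0, i.e. 4·(s^2 + 8s + 15) = 0.
Factoring: (s + 5)(s + 3) = 0.

s = -5, -3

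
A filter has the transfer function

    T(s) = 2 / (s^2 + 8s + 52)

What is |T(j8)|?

Substitute s = j8: numerator = 2, denominator = -12 + j64.
|T(j8)| = |2| / |-12 + j64| = 2 / 65.115 ≈ 0.03071.

|T(j8)| ≈ 0.03071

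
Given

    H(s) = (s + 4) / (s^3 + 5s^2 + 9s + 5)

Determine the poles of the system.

The poles are the roots of the denominator s^3 + 5s^2 + 9s + 5 = 0.
Trying s = -1: the polynomial evaluates to 0, so (s + 1) is a factor.
Dividing out leaves s^2 + 4s + 5 = 0.
The quadratic formula then gives s = -2 ± 1j.

s = -2 + j, -2 - j, -1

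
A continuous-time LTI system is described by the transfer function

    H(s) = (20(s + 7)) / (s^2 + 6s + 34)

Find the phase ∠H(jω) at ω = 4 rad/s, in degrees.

∠H(j4) ≈ -23.39°

At s = j4: numerator = 140 + j80, denominator = 18 + j24.
∠H = ∠num − ∠den = 29.745° − (53.130°) = -23.39°.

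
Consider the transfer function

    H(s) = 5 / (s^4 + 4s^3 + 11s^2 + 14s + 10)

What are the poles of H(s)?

The poles are the roots of the denominator s^4 + 4s^3 + 11s^2 + 14s + 10 = 0.
No real roots exist; factor into two real quadratics: (s^2 + 2s + 5)(s^2 + 2s + 2) = 0.
Each quadratic gives a conjugate pair via the quadratic formula.

s = -1 ± 2j, -1 ± j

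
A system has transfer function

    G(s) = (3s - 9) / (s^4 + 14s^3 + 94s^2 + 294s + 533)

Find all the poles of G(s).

s = -2 ± 3j, -5 ± 4j

The poles are the roots of the denominator s^4 + 14s^3 + 94s^2 + 294s + 533 = 0.
No real roots exist; factor into two real quadratics: (s^2 + 4s + 13)(s^2 + 10s + 41) = 0.
Each quadratic gives a conjugate pair via the quadratic formula.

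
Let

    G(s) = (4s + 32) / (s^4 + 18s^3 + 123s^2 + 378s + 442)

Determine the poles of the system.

s = -5 + j, -5 - j, -4 + j, -4 - j

The poles are the roots of the denominator s^4 + 18s^3 + 123s^2 + 378s + 442 = 0.
No real roots exist; factor into two real quadratics: (s^2 + 10s + 26)(s^2 + 8s + 17) = 0.
Each quadratic gives a conjugate pair via the quadratic formula.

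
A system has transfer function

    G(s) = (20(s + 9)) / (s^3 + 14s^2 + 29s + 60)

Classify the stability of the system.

The denominator s^3 + 14s^2 + 29s + 60 factors as (s^2 + 2s + 5)(s + 12), giving poles at s = -1 + 2j, -1 - 2j, -12.
Since all poles lie strictly in the left half-plane, the system is stable.

stable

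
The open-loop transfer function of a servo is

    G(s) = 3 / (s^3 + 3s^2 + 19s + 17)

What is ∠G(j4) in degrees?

∠G(j4) ≈ -158.8°

At s = j4: numerator = 3, denominator = -31 + j12.
∠G = ∠num − ∠den = 0° − (158.84°) = -158.8°.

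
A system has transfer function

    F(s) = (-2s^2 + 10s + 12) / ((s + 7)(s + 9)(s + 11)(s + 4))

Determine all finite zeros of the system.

s = -1, 6

Set the numerator to zero: -2s^2 + 10s + 12 = 0, i.e. -2·(s^2 - 5s - 6) = 0.
Factoring: (s + 1)(s - 6) = 0.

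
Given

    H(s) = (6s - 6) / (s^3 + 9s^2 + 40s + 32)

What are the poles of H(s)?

s = -1, -4 + 4j, -4 - 4j

The poles are the roots of the denominator s^3 + 9s^2 + 40s + 32 = 0.
Trying s = -1: the polynomial evaluates to 0, so (s + 1) is a factor.
Dividing out leaves s^2 + 8s + 32 = 0.
The quadratic formula then gives s = -4 ± 4j.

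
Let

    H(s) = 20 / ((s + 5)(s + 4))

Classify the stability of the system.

stable

The poles can be read from the denominator factors: s = -5, -4.
Since all poles lie strictly in the left half-plane, the system is stable.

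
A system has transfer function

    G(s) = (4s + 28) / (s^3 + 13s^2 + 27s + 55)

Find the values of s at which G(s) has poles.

s = -1 ± 2j, -11

The poles are the roots of the denominator s^3 + 13s^2 + 27s + 55 = 0.
Trying s = -11: the polynomial evaluates to 0, so (s + 11) is a factor.
Dividing out leaves s^2 + 2s + 5 = 0.
The quadratic formula then gives s = -1 ± 2j.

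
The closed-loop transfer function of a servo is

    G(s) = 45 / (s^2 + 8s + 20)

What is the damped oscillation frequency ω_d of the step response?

ω_d = 2 rad/s

Comparing s^2 + 8s + 20 to s^2 + 2ζωₙs + ωₙ²: ωₙ = √20 ≈ 4.472 rad/s and ζ = 8/(2·√20) ≈ 0.8944.
ζωₙ = 8/2 = 4, so ω_d = ωₙ√(1−ζ²) = √(ωₙ² − (ζωₙ)²) = √(20 − 4²) = √4 = 2 rad/s.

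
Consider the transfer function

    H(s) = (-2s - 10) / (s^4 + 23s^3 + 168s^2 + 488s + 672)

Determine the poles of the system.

The poles are the roots of the denominator s^4 + 23s^3 + 168s^2 + 488s + 672 = 0.
Trying s = -7: the polynomial evaluates to 0, so (s + 7) is a factor.
Dividing out leaves s^3 + 16s^2 + 56s + 96 = 0.
This factors further as (s^2 + 4s + 8)(s + 12) = 0.

s = -2 ± 2j, -7, -12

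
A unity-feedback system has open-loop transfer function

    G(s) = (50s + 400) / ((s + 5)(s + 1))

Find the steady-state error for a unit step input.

e_ss = 0.01235

G(s) has no poles at the origin.
This is a Type 0 system. Kp = lim_{s→0} G(s) = 400/5 = 80.
e_ss = 1/(1 + Kp) = 1/(1 + 80) = 1/81 ≈ 0.01235.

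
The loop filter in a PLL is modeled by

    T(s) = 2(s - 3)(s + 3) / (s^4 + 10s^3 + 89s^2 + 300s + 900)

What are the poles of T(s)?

s = -3 + 6j, -3 - 6j, -2 + 4j, -2 - 4j

The poles are the roots of the denominator s^4 + 10s^3 + 89s^2 + 300s + 900 = 0.
No real roots exist; factor into two real quadratics: (s^2 + 6s + 45)(s^2 + 4s + 20) = 0.
Each quadratic gives a conjugate pair via the quadratic formula.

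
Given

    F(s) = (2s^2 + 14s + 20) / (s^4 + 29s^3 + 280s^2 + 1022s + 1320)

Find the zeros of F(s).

s = -2, -5

Set the numerator to zero: 2s^2 + 14s + 20 = 0, i.e. 2·(s^2 + 7s + 10) = 0.
Factoring: (s + 2)(s + 5) = 0.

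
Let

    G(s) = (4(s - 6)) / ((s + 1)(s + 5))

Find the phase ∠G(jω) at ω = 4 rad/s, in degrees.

∠G(j4) ≈ 31.69°

At s = j4: numerator = -24 + j16, denominator = -11 + j24.
∠G = ∠num − ∠den = 146.31° − (114.62°) = 31.69°.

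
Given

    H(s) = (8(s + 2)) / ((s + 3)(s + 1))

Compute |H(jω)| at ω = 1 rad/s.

|H(j1)| = 4

Substitute s = j1: numerator = 16 + j8, denominator = 2 + j4.
|H(j1)| = |16 + j8| / |2 + j4| = 17.889 / 4.4721 = 4.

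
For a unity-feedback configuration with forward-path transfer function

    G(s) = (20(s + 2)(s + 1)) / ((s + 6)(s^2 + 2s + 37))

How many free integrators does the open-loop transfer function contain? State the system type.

The denominator has no factor of s at the origin — no free integrator — so this is a Type 0 system.

Type 0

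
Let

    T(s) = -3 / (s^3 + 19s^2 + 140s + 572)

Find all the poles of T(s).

The poles are the roots of the denominator s^3 + 19s^2 + 140s + 572 = 0.
Trying s = -11: the polynomial evaluates to 0, so (s + 11) is a factor.
Dividing out leaves s^2 + 8s + 52 = 0.
The quadratic formula then gives s = -4 ± 6j.

s = -4 + 6j, -4 - 6j, -11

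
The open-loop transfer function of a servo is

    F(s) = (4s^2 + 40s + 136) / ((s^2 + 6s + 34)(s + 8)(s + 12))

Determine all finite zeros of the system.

s = -5 + 3j, -5 - 3j

Set the numerator to zero: 4s^2 + 40s + 136 = 0, i.e. 4·(s^2 + 10s + 34) = 0.
Factoring: (s^2 + 10s + 34) = 0.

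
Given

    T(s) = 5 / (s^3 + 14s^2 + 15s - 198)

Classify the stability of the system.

The denominator s^3 + 14s^2 + 15s - 198 factors as (s - 3)(s + 11)(s + 6), giving poles at s = 3, -11, -6.
Since the pole(s) at s = 3 lie in the right half-plane, the system is unstable.

unstable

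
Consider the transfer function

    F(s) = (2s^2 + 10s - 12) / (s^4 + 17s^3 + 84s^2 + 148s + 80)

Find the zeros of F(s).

Set the numerator to zero: 2s^2 + 10s - 12 = 0, i.e. 2·(s^2 + 5s - 6) = 0.
Factoring: (s - 1)(s + 6) = 0.

s = 1, -6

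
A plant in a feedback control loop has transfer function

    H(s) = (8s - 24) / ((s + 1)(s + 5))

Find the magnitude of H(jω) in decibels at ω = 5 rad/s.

Substitute s = j5: numerator = -24 + j40, denominator = -20 + j30.
|H(j5)| = |-24 + j40| / |-20 + j30| = 46.648 / 36.056 ≈ 1.294.
In decibels: 20·log₁₀(1.294) ≈ 2.24 dB.

|H(j5)|_dB ≈ 2.24 dB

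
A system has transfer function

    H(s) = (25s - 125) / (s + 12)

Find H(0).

H(0) = -125/12 ≈ -10.42

Set s = 0: H(0) = (-125) / (12) = -125/12.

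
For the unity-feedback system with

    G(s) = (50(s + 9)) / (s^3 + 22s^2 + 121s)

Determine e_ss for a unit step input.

G(s) has one pole at the origin.
This is a Type 1 system; for a step input the steady-state error is zero.

e_ss = 0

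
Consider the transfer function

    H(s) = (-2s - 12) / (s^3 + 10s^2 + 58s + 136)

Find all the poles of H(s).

s = -4, -3 ± 5j

The poles are the roots of the denominator s^3 + 10s^2 + 58s + 136 = 0.
Trying s = -4: the polynomial evaluates to 0, so (s + 4) is a factor.
Dividing out leaves s^2 + 6s + 34 = 0.
The quadratic formula then gives s = -3 ± 5j.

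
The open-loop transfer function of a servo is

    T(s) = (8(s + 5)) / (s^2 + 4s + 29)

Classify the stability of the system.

stable

The poles can be read from the denominator factors: s = -2 ± 5j.
Since all poles lie strictly in the left half-plane, the system is stable.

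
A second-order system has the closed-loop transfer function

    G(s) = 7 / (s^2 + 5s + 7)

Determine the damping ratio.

Compare the denominator to the standard form s^2 + 2ζωₙs + ωₙ².
ωₙ² = 7, so ωₙ = √7 ≈ 2.646 rad/s.
2ζωₙ = 5, so ζ = 5/(2·√7) ≈ 0.9449.
With ζ = 0.9449 the response is underdamped.

ζ ≈ 0.9449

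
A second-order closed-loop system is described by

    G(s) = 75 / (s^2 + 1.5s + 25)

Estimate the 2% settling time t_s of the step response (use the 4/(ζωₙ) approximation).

t_s ≈ 5.333 s

Comparing s^2 + 1.5s + 25 to s^2 + 2ζωₙs + ωₙ²: ωₙ = 5 rad/s and ζ = 1.5/(2·5) = 0.15.
ζωₙ = 1.5/2 = 0.75, so t_s ≈ 4/(ζωₙ) = 4/0.75 ≈ 5.333 s.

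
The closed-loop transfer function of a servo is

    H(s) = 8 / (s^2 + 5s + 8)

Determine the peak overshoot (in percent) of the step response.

%OS ≈ 0.264%

Comparing s^2 + 5s + 8 to s^2 + 2ζωₙs + ωₙ²: ωₙ = √8 ≈ 2.828 rad/s and ζ = 5/(2·√8) ≈ 0.8839.
%OS = 100·exp(−πζ/√(1−ζ²)) = 100·exp(−π·0.8839/√(1−0.8839²)) ≈ 0.264%.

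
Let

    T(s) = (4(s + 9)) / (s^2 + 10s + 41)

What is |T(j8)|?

Substitute s = j8: numerator = 36 + j32, denominator = -23 + j80.
|T(j8)| = |36 + j32| / |-23 + j80| = 48.166 / 83.241 ≈ 0.5786.

|T(j8)| ≈ 0.5786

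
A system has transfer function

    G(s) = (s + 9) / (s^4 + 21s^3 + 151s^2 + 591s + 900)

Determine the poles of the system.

s = -3 ± 4j, -3, -12

The poles are the roots of the denominator s^4 + 21s^3 + 151s^2 + 591s + 900 = 0.
Trying s = -3: the polynomial evaluates to 0, so (s + 3) is a factor.
Dividing out leaves s^3 + 18s^2 + 97s + 300 = 0.
This factors further as (s^2 + 6s + 25)(s + 12) = 0.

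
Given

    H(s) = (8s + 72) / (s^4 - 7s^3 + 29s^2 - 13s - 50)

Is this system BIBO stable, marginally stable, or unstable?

The denominator s^4 - 7s^3 + 29s^2 - 13s - 50 factors as (s + 1)(s^2 - 6s + 25)(s - 2), giving poles at s = -1, 3 + 4j, 3 - 4j, 2.
Since the pole(s) at s = 3 + 4j, 3 - 4j, 2 lie in the right half-plane, the system is unstable.

unstable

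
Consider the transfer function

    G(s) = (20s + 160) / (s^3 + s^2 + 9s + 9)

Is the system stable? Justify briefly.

The denominator s^3 + s^2 + 9s + 9 factors as (s^2 + 9)(s + 1), giving poles at s = ±3j, -1.
Since the simple pole(s) at s = ±3j lie on the jω-axis with none in the right half-plane, the system is marginally stable.

marginally stable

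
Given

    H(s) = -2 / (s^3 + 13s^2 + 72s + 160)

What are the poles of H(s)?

The poles are the roots of the denominator s^3 + 13s^2 + 72s + 160 = 0.
Trying s = -5: the polynomial evaluates to 0, so (s + 5) is a factor.
Dividing out leaves s^2 + 8s + 32 = 0.
The quadratic formula then gives s = -4 ± 4j.

s = -5, -4 + 4j, -4 - 4j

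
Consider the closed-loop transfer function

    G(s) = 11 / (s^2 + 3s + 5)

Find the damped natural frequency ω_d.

ω_d ≈ 1.658 rad/s

Comparing s^2 + 3s + 5 to s^2 + 2ζωₙs + ωₙ²: ωₙ = √5 ≈ 2.236 rad/s and ζ = 3/(2·√5) ≈ 0.6708.
ζωₙ = 3/2 = 1.5, so ω_d = ωₙ√(1−ζ²) = √(ωₙ² − (ζωₙ)²) = √(5 − 1.5²) = √2.75 ≈ 1.658 rad/s.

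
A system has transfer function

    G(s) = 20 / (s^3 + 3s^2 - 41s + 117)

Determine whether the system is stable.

unstable

The denominator s^3 + 3s^2 - 41s + 117 factors as (s + 9)(s^2 - 6s + 13), giving poles at s = -9, 3 + 2j, 3 - 2j.
Since the pole(s) at s = 3 + 2j, 3 - 2j lie in the right half-plane, the system is unstable.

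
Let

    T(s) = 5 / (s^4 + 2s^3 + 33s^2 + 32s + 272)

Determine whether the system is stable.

marginally stable

The denominator s^4 + 2s^3 + 33s^2 + 32s + 272 factors as (s^2 + 16)(s^2 + 2s + 17), giving poles at s = 4j, -4j, -1 + 4j, -1 - 4j.
Since the simple pole(s) at s = 4j, -4j lie on the jω-axis with none in the right half-plane, the system is marginally stable.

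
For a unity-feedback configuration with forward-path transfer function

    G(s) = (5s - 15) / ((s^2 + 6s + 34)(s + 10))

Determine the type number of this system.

The denominator has no factor of s at the origin — no free integrator — so this is a Type 0 system.

Type 0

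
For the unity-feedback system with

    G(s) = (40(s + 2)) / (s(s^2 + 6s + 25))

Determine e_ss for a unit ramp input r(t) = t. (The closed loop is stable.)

e_ss = 0.3125

G(s) has one pole at the origin.
This is a Type 1 system. Kv = lim_{s→0} s·G(s) = 80/25 = 16/5.
e_ss = 1/Kv = 1/(16/5) = 5/16 ≈ 0.3125.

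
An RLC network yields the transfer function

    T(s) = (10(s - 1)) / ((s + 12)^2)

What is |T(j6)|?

Substitute s = j6: numerator = -10 + j60, denominator = 108 + j144.
|T(j6)| = |-10 + j60| / |108 + j144| = 60.828 / 180 ≈ 0.3379.

|T(j6)| ≈ 0.3379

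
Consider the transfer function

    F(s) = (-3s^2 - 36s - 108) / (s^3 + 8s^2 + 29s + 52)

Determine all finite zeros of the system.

Set the numerator to zero: -3s^2 - 36s - 108 = 0, i.e. -3·(s^2 + 12s + 36) = 0.
Factoring: (s + 6)^2 = 0.

s = -6, -6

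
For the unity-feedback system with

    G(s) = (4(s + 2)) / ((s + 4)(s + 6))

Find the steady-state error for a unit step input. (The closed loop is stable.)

e_ss = 0.7500

G(s) has no poles at the origin.
This is a Type 0 system. Kp = lim_{s→0} G(s) = 8/24 = 1/3.
e_ss = 1/(1 + Kp) = 1/(1 + 1/3) = 3/4 ≈ 0.7500.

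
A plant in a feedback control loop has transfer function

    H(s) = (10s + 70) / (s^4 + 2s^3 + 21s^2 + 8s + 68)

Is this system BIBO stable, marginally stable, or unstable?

marginally stable

The denominator s^4 + 2s^3 + 21s^2 + 8s + 68 factors as (s^2 + 4)(s^2 + 2s + 17), giving poles at s = ±2j, -1 ± 4j.
Since the simple pole(s) at s = 2j, -2j lie on the jω-axis with none in the right half-plane, the system is marginally stable.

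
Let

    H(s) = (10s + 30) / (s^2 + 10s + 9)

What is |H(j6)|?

Substitute s = j6: numerator = 30 + j60, denominator = -27 + j60.
|H(j6)| = |30 + j60| / |-27 + j60| = 67.082 / 65.795 ≈ 1.020.

|H(j6)| ≈ 1.020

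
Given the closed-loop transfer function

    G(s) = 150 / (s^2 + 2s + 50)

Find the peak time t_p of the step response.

t_p ≈ 0.4488 s

Comparing s^2 + 2s + 50 to s^2 + 2ζωₙs + ωₙ²: ωₙ = √50 ≈ 7.071 rad/s and ζ = 2/(2·√50) ≈ 0.1414.
ζωₙ = 2/2 = 1, so ω_d = ωₙ√(1−ζ²) = √(ωₙ² − (ζωₙ)²) = √(50 − 1²) = √49 = 7 rad/s.
t_p = π/ω_d = π/7 ≈ 0.4488 s.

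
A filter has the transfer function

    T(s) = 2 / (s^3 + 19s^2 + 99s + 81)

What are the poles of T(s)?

The poles are the roots of the denominator s^3 + 19s^2 + 99s + 81 = 0.
Trying s = -9: the polynomial evaluates to 0, so (s + 9) is a factor.
Dividing out leaves s^2 + 10s + 9 = 0.
Factoring the quadratic: (s + 1)(s + 9) = 0.

s = -9, -1, -9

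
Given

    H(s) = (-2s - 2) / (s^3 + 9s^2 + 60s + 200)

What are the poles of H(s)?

s = -2 + 6j, -2 - 6j, -5

The poles are the roots of the denominator s^3 + 9s^2 + 60s + 200 = 0.
Trying s = -5: the polynomial evaluates to 0, so (s + 5) is a factor.
Dividing out leaves s^2 + 4s + 40 = 0.
The quadratic formula then gives s = -2 ± 6j.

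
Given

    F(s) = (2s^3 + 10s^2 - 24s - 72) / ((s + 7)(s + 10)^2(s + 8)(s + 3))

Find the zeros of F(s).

s = -2, 3, -6

Set the numerator to zero: 2s^3 + 10s^2 - 24s - 72 = 0, i.e. 2·(s^3 + 5s^2 - 12s - 36) = 0.
Factoring: (s + 2)(s - 3)(s + 6) = 0.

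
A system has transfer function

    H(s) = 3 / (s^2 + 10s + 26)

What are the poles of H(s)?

s = -5 + j, -5 - j

The poles are the roots of the denominator s^2 + 10s + 26 = 0.
Using the quadratic formula: s = (-10 ± √(-4))/2 = -5 ± 1j.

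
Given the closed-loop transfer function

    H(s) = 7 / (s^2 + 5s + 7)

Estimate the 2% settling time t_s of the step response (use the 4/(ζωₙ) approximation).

Comparing s^2 + 5s + 7 to s^2 + 2ζωₙs + ωₙ²: ωₙ = √7 ≈ 2.646 rad/s and ζ = 5/(2·√7) ≈ 0.9449.
ζωₙ = 5/2 = 2.5, so t_s ≈ 4/(ζωₙ) = 4/2.5 = 1.600 s.

t_s ≈ 1.600 s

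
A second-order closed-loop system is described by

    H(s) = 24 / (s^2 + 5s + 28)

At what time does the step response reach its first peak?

t_p ≈ 0.6736 s

Comparing s^2 + 5s + 28 to s^2 + 2ζωₙs + ωₙ²: ωₙ = √28 ≈ 5.292 rad/s and ζ = 5/(2·√28) ≈ 0.4725.
ζωₙ = 5/2 = 2.5, so ω_d = ωₙ√(1−ζ²) = √(ωₙ² − (ζωₙ)²) = √(28 − 2.5²) = √21.75 ≈ 4.664 rad/s.
t_p = π/ω_d = π/4.664 ≈ 0.6736 s.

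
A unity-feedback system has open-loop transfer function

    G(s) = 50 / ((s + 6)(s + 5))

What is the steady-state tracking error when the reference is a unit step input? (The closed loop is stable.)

G(s) has no poles at the origin.
This is a Type 0 system. Kp = lim_{s→0} G(s) = 50/30 = 5/3.
e_ss = 1/(1 + Kp) = 1/(1 + 5/3) = 3/8 ≈ 0.3750.

e_ss = 0.3750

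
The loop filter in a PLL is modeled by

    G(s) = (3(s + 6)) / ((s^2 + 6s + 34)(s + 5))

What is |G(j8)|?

Substitute s = j8: numerator = 18 + j24, denominator = -534.
|G(j8)| = |18 + j24| / |-534| = 30 / 534 ≈ 0.05618.

|G(j8)| ≈ 0.05618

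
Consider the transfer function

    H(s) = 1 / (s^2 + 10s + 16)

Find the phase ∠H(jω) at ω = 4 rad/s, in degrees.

At s = j4: numerator = 1, denominator = j40.
∠H = ∠num − ∠den = 0° − (90°) = -90°.

∠H(j4) ≈ -90°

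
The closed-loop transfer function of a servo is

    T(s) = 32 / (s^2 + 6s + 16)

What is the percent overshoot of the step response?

Comparing s^2 + 6s + 16 to s^2 + 2ζωₙs + ωₙ²: ωₙ = 4 rad/s and ζ = 6/(2·4) = 0.75.
%OS = 100·exp(−πζ/√(1−ζ²)) = 100·exp(−π·0.75/√(1−0.75²)) ≈ 2.84%.

%OS ≈ 2.84%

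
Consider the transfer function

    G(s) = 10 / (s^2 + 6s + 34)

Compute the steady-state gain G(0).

G(0) = 5/17 ≈ 0.2941

At s = 0 each factor (s + a) contributes a and each (s^2 + bs + c) contributes c.
G(0) = 10·1 / ((34)) = 10/34 = 5/17.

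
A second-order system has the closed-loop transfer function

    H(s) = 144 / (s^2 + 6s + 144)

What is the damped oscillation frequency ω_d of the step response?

ω_d ≈ 11.62 rad/s

Comparing s^2 + 6s + 144 to s^2 + 2ζωₙs + ωₙ²: ωₙ = 12 rad/s and ζ = 6/(2·12) = 0.25.
ζωₙ = 6/2 = 3, so ω_d = ωₙ√(1−ζ²) = √(ωₙ² − (ζωₙ)²) = √(144 − 3²) = √135 ≈ 11.62 rad/s.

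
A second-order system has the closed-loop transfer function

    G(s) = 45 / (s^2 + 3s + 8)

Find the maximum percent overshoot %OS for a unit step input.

Comparing s^2 + 3s + 8 to s^2 + 2ζωₙs + ωₙ²: ωₙ = √8 ≈ 2.828 rad/s and ζ = 3/(2·√8) ≈ 0.5303.
%OS = 100·exp(−πζ/√(1−ζ²)) = 100·exp(−π·0.5303/√(1−0.5303²)) ≈ 14.0%.

%OS ≈ 14.0%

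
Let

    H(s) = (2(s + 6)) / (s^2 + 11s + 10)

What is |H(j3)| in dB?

Substitute s = j3: numerator = 12 + j6, denominator = 1 + j33.
|H(j3)| = |12 + j6| / |1 + j33| = 13.416 / 33.015 ≈ 0.4064.
In decibels: 20·log₁₀(0.4064) ≈ -7.82 dB.

|H(j3)|_dB ≈ -7.82 dB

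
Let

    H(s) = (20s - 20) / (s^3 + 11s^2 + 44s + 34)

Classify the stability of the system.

stable

The denominator s^3 + 11s^2 + 44s + 34 factors as (s + 1)(s^2 + 10s + 34), giving poles at s = -1, -5 + 3j, -5 - 3j.
Since all poles lie strictly in the left half-plane, the system is stable.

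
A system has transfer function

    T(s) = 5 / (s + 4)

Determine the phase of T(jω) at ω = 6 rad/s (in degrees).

∠T(j6) ≈ -56.31°

At s = j6: numerator = 5, denominator = 4 + j6.
∠T = ∠num − ∠den = 0° − (56.310°) = -56.31°.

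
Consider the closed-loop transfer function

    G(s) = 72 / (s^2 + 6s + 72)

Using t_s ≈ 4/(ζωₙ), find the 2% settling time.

Comparing s^2 + 6s + 72 to s^2 + 2ζωₙs + ωₙ²: ωₙ = √72 ≈ 8.485 rad/s and ζ = 6/(2·√72) ≈ 0.3536.
ζωₙ = 6/2 = 3, so t_s ≈ 4/(ζωₙ) = 4/3 ≈ 1.333 s.

t_s ≈ 1.333 s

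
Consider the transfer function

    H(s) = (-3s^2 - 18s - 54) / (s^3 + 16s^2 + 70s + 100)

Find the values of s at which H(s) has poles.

The poles are the roots of the denominator s^3 + 16s^2 + 70s + 100 = 0.
Trying s = -10: the polynomial evaluates to 0, so (s + 10) is a factor.
Dividing out leaves s^2 + 6s + 10 = 0.
The quadratic formula then gives s = -3 ± 1j.

s = -3 ± j, -10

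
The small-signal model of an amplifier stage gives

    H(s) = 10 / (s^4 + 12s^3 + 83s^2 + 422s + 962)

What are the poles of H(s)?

The poles are the roots of the denominator s^4 + 12s^3 + 83s^2 + 422s + 962 = 0.
No real roots exist; factor into two real quadratics: (s^2 + 10s + 26)(s^2 + 2s + 37) = 0.
Each quadratic gives a conjugate pair via the quadratic formula.

s = -5 + j, -5 - j, -1 + 6j, -1 - 6j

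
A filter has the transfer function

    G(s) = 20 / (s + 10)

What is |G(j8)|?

Substitute s = j8: numerator = 20, denominator = 10 + j8.
|G(j8)| = |20| / |10 + j8| = 20 / 12.806 ≈ 1.562.

|G(j8)| ≈ 1.562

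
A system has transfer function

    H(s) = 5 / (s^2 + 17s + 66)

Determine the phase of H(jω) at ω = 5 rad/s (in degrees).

At s = j5: numerator = 5, denominator = 41 + j85.
∠H = ∠num − ∠den = 0° − (64.250°) = -64.25°.

∠H(j5) ≈ -64.25°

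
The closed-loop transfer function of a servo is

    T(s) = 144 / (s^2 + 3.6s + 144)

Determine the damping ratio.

ζ = 0.15

Compare the denominator to the standard form s^2 + 2ζωₙs + ωₙ².
ωₙ² = 144, so ωₙ = 12 rad/s.
2ζωₙ = 3.6, so ζ = 3.6/(2·12) = 0.15.
With ζ = 0.15 the response is underdamped.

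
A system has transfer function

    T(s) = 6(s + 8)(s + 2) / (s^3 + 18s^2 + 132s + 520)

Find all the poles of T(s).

The poles are the roots of the denominator s^3 + 18s^2 + 132s + 520 = 0.
Trying s = -10: the polynomial evaluates to 0, so (s + 10) is a factor.
Dividing out leaves s^2 + 8s + 52 = 0.
The quadratic formula then gives s = -4 ± 6j.

s = -4 ± 6j, -10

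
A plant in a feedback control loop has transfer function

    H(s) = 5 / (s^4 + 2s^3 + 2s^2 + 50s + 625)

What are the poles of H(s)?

s = 3 ± 4j, -4 ± 3j

The poles are the roots of the denominator s^4 + 2s^3 + 2s^2 + 50s + 625 = 0.
No real roots exist; factor into two real quadratics: (s^2 - 6s + 25)(s^2 + 8s + 25) = 0.
Each quadratic gives a conjugate pair via the quadratic formula.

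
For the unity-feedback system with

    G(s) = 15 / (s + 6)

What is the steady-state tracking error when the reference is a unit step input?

e_ss = 0.2857

G(s) has no poles at the origin.
This is a Type 0 system. Kp = lim_{s→0} G(s) = 15/6 = 5/2.
e_ss = 1/(1 + Kp) = 1/(1 + 5/2) = 2/7 ≈ 0.2857.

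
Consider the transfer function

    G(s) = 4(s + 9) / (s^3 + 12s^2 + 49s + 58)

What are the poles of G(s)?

s = -5 ± 2j, -2

The poles are the roots of the denominator s^3 + 12s^2 + 49s + 58 = 0.
Trying s = -2: the polynomial evaluates to 0, so (s + 2) is a factor.
Dividing out leaves s^2 + 10s + 29 = 0.
The quadratic formula then gives s = -5 ± 2j.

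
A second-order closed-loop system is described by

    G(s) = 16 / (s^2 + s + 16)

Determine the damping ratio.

ζ = 0.125

Compare the denominator to the standard form s^2 + 2ζωₙs + ωₙ².
ωₙ² = 16, so ωₙ = 4 rad/s.
2ζωₙ = 1, so ζ = 1/(2·4) = 0.125.
With ζ = 0.125 the response is underdamped.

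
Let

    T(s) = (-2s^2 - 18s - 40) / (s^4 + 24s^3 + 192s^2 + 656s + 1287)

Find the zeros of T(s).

Set the numerator to zero: -2s^2 - 18s - 40 = 0, i.e. -2·(s^2 + 9s + 20) = 0.
Factoring: (s + 4)(s + 5) = 0.

s = -4, -5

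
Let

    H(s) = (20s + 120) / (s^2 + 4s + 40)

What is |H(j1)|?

Substitute s = j1: numerator = 120 + j20, denominator = 39 + j4.
|H(j1)| = |120 + j20| / |39 + j4| = 121.66 / 39.205 ≈ 3.103.

|H(j1)| ≈ 3.103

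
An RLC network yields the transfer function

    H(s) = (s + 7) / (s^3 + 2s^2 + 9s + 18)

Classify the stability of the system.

marginally stable

The denominator s^3 + 2s^2 + 9s + 18 factors as (s^2 + 9)(s + 2), giving poles at s = 3j, -3j, -2.
Since the simple pole(s) at s = 3j, -3j lie on the jω-axis with none in the right half-plane, the system is marginally stable.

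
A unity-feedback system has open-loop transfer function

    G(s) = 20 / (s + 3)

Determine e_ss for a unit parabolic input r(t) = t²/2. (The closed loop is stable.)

G(s) has no poles at the origin.
This is a Type 0 system; Ka = lim_{s→0} s^2·G(s) = 0, so the steady-state error for a parabola input is infinite.

e_ss = ∞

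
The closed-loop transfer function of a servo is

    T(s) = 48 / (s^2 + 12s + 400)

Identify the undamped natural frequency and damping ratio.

ωₙ = 20 rad/s, ζ = 0.3

Compare the denominator to the standard form s^2 + 2ζωₙs + ωₙ².
ωₙ² = 400, so ωₙ = 20 rad/s.
2ζωₙ = 12, so ζ = 12/(2·20) = 0.3.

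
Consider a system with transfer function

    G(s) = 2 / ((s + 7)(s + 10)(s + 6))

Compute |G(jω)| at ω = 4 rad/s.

|G(j4)| ≈ 0.003194

Substitute s = j4: numerator = 2, denominator = 52 + j624.
|G(j4)| = |2| / |52 + j624| = 2 / 626.16 ≈ 0.003194.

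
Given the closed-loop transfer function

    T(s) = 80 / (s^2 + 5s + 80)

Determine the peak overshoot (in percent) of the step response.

%OS ≈ 40.1%

Comparing s^2 + 5s + 80 to s^2 + 2ζωₙs + ωₙ²: ωₙ = √80 ≈ 8.944 rad/s and ζ = 5/(2·√80) ≈ 0.2795.
%OS = 100·exp(−πζ/√(1−ζ²)) = 100·exp(−π·0.2795/√(1−0.2795²)) ≈ 40.1%.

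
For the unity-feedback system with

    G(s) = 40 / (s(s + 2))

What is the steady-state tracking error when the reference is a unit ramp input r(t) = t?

e_ss = 0.05000

G(s) has one pole at the origin.
This is a Type 1 system. Kv = lim_{s→0} s·G(s) = 40/2 = 20.
e_ss = 1/Kv = 1/(20) = 1/20 ≈ 0.05000.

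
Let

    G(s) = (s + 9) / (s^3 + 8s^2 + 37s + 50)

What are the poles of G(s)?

s = -3 ± 4j, -2

The poles are the roots of the denominator s^3 + 8s^2 + 37s + 50 = 0.
Trying s = -2: the polynomial evaluates to 0, so (s + 2) is a factor.
Dividing out leaves s^2 + 6s + 25 = 0.
The quadratic formula then gives s = -3 ± 4j.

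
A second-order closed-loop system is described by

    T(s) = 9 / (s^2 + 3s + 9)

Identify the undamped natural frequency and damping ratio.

ωₙ = 3 rad/s, ζ = 0.5

Compare the denominator to the standard form s^2 + 2ζωₙs + ωₙ².
ωₙ² = 9, so ωₙ = 3 rad/s.
2ζωₙ = 3, so ζ = 3/(2·3) = 0.5.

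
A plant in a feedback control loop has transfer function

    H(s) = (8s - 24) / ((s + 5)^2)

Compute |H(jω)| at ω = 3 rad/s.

|H(j3)| ≈ 0.9983

Substitute s = j3: numerator = -24 + j24, denominator = 16 + j30.
|H(j3)| = |-24 + j24| / |16 + j30| = 33.941 / 34 ≈ 0.9983.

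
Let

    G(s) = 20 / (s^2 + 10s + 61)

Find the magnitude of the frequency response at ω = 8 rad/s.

|G(j8)| ≈ 0.2498

Substitute s = j8: numerator = 20, denominator = -3 + j80.
|G(j8)| = |20| / |-3 + j80| = 20 / 80.056 ≈ 0.2498.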